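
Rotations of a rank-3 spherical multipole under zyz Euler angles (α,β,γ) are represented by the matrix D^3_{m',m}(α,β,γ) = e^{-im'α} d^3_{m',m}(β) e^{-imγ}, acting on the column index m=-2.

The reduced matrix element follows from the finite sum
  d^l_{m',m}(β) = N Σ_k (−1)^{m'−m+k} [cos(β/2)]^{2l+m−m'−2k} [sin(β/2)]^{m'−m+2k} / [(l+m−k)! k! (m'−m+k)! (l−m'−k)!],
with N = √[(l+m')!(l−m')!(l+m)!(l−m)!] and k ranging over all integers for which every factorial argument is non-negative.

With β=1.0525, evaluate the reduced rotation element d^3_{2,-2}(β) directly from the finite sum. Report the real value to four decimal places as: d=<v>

d=0.2219

d^3_{2,-2}(β=1.0525) via the finite sum:
With c≡cos(β/2)=0.864697 and s≡sin(β/2)=0.502294, N=[120·1·1·120]^{1/2}=120.000000
k: max(0,(-2)−(2))=0 … min(3+(-2),3−(2))=1
  k=0: (−1)^4·120.0000/(24)·0.8647^2·0.5023^4 = +0.237975
  k=1: (−1)^5·120.0000/(120)·0.8647^0·0.5023^6 = -0.016060
d^3_{2,-2}(1.0525) = +0.237975 -0.016060 = +0.221914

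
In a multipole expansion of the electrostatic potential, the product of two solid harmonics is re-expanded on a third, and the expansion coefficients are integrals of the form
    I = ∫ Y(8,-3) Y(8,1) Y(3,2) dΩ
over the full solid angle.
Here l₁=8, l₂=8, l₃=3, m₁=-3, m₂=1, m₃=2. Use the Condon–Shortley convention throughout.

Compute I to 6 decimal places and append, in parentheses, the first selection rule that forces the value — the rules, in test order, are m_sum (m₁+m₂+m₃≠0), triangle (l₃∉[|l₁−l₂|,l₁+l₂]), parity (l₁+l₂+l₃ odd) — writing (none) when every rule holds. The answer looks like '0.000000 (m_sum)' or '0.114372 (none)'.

Σlᵢ=19 odd — θ-integrand is odd under cosθ→−cosθ; I=0

0.000000 (parity)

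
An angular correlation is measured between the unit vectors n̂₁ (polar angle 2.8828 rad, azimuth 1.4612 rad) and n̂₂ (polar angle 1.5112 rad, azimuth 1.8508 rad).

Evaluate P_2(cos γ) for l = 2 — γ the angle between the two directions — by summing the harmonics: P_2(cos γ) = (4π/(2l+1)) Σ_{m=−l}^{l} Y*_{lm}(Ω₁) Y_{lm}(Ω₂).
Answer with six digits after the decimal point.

Term-by-term m-sum for l=2 (normalisation 4π/5 = 2.513274):
  m=-2: Y*=-0.024692+0.005501i  Y=-0.326110+0.204458i  product +0.006928-0.006842i
  m=-1: Y*=-0.020904-0.189975i  Y=-0.012694-0.044143i  product -0.008121+0.003334i
  m=+0: Y*=+0.568816-0.000000i  Y=-0.312035+0.000000i  product -0.177491+0.000000i
  m=+1: Y*=+0.020904-0.189975i  Y=+0.012694-0.044143i  product -0.008121-0.003334i
  m=+2: Y*=-0.024692-0.005501i  Y=-0.326110-0.204458i  product +0.006928+0.006842i
Σ over m = -0.179877+0.000000i; ×(4π/5) → -0.452079+0.000000i. Real part: -0.452079

-0.452079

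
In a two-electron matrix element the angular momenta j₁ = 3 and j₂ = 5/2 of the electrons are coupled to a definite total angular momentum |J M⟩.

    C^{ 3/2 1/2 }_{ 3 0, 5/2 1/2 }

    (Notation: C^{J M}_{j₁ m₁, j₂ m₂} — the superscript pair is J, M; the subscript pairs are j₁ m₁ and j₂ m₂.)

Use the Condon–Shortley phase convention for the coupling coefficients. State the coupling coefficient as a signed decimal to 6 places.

+0.338062  (= +√(4/35))

j₁+j₂−J=4  J+j₁−j₂=2  J−j₁+j₂=1  j₁+j₂+J+1=8
(j₁±m₁, j₂±m₂, J±M) = (3,3,3,2,2,1)
P² = 144/35
sum k=2..3:
  [2] +1/4 = 1/4
  [3] −1/12 = -1/12
S = 1/6
C² = P²·S² = 4/35 ; C = +0.338062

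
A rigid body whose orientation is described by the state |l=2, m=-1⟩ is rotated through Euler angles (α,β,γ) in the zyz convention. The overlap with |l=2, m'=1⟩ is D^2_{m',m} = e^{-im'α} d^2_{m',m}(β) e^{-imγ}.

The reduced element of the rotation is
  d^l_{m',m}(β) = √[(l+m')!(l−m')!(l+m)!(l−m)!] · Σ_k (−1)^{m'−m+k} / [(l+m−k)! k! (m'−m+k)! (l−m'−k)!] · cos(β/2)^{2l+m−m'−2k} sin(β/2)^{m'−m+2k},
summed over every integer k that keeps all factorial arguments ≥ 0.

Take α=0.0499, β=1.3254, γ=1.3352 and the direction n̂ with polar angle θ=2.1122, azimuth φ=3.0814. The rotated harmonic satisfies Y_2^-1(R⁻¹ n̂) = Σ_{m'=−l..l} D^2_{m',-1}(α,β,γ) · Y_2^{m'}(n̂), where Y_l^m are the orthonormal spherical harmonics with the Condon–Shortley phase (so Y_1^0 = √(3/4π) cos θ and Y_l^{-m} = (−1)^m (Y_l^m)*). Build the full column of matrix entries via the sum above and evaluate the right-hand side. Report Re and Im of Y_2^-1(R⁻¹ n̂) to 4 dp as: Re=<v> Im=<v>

Re=-0.1176 Im=-0.1932

Need the full column D^2_{m',-1} for m'=−2..2 at α=0.0499, β=1.3254, γ=1.3352.
cos(β/2)=0.788334, sin(β/2)=0.615248
d^2_{-2,-1}: single k=1 term ⇒ +0.602852;  D = +0.081614+0.597302i
d^2_{-1,-1}: k∈[0..1] ⇒ +0.386225 -0.705735 = -0.319509;  D = -0.058991-0.314016i
d^2_{0,-1}: k∈[0..1] ⇒ -0.738340 +0.449713 = -0.288627;  D = -0.067372-0.280653i
d^2_{1,-1}: k∈[0..1] ⇒ +0.705735 -0.143285 = +0.562450;  D = +0.158405+0.539683i
d^2_{2,-1}: single k=0 term ⇒ -0.367189;  D = -0.120858-0.346729i
Y_2^{m'}(θ=2.1122,φ=3.0814) and Σ D·Y over m':
  (+0.0816+0.5973i)·(+0.2816+0.0341i)  (-0.0590-0.3140i)·(+0.3406+0.0205i)  (-0.0674-0.2807i)·(-0.0641+0.0000i)  (+0.1584+0.5397i)·(-0.3406+0.0205i)  (-0.1209-0.3467i)·(+0.2816-0.0341i)
Y_2^-1(R⁻¹ n̂) = -0.117566-0.193242i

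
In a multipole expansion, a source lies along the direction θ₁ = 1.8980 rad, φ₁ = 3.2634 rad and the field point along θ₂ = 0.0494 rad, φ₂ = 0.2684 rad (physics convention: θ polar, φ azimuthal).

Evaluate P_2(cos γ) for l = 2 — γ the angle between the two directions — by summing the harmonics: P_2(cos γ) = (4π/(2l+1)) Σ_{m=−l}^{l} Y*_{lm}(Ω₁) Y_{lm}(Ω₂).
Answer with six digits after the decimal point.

Addition theorem: P_2(cos γ) = (4π/5) Σ_m Y*_{lm}(Ω₁) Y_{lm}(Ω₂), m = −2…2:
  m=-2: (0.33615 + 0.08355j) × (0.00081 - 0.00048j) = 0.00031 - 0.00009j  (running Σ = 0.00031 - 0.00009j)
  m=-1: (0.23338 + 0.02857j) × (0.03674 - 0.01010j) = 0.00886 - 0.00131j  (running Σ = 0.00917 - 0.00140j)
  m=0: (-0.21766 + 0.00000j) × (0.62848 + 0.00000j) = -0.13679 + 0.00000j  (running Σ = -0.12762 - 0.00140j)
  m=1: (-0.23338 + 0.02857j) × (-0.03674 - 0.01010j) = 0.00886 + 0.00131j  (running Σ = -0.11875 - 0.00009j)
  m=2: (0.33615 - 0.08355j) × (0.00081 + 0.00048j) = 0.00031 + 0.00009j  (running Σ = -0.11844 - 0.00000j)
Accumulated sum -0.11844 - 0.00000j; after 4π/(2l+1) scaling, -0.29768 - 0.00000j ⇒ P_2 = -0.297677

-0.297677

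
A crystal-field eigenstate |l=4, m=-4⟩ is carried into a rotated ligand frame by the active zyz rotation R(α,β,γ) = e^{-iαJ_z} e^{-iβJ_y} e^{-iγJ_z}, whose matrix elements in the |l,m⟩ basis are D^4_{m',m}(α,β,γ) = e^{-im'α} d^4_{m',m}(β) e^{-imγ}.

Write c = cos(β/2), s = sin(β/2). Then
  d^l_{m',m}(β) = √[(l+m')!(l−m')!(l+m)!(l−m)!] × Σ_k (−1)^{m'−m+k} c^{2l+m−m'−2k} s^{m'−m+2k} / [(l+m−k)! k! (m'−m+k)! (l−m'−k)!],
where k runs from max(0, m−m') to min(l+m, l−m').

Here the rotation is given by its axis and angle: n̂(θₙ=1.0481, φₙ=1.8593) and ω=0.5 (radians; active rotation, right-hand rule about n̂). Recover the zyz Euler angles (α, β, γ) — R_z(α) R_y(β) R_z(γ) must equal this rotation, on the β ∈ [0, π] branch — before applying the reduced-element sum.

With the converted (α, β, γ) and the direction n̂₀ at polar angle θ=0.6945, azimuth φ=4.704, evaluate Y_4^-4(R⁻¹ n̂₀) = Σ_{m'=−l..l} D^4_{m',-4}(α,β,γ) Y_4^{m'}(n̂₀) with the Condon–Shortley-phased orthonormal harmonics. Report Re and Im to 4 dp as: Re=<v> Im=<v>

Re=-0.1418 Im=0.1260

Axis–angle → zyz. n̂ = (sinθₙcosφₙ, sinθₙsinφₙ, cosθₙ) = (-0.246528, +0.830665, +0.499218), ω = 0.5000.
R = I cosω + sinω [n̂]ₓ + (1−cosω) n̂n̂ᵀ gives
  R = [+0.885023, -0.264407, +0.383176; +0.214269, +0.962051, +0.168956; -0.413308, -0.067427, +0.908091]
β = atan2(√(R₁₃²+R₂₃²), R₃₃) = 0.432093; α = atan2(R₂₃, R₁₃) mod 2π = 0.415291; γ = atan2(R₃₂, −R₃₁) mod 2π = 6.121469
Need the full column D^4_{m',-4} for m'=−4..4 at α=0.4153, β=0.4321, γ=6.1215.
cos(β/2)=0.976753, sin(β/2)=0.214370
d^4_{-4,-4}: single k=0 term ⇒ +0.828470;  D = +0.437609+0.703463i
d^4_{-3,-4}: single k=0 term ⇒ -0.514281;  D = -0.424742-0.289964i
d^4_{-2,-4}: single k=0 term ⇒ +0.211161;  D = +0.207607+0.038576i
d^4_{-1,-4}: single k=0 term ⇒ -0.065540;  D = -0.063791+0.015042i
d^4_{0,-4}: single k=0 term ⇒ +0.016082;  D = +0.012833-0.009692i
d^4_{1,-4}: single k=0 term ⇒ -0.003157;  D = -0.001537+0.002757i
d^4_{2,-4}: single k=0 term ⇒ +0.000490;  D = +0.000046-0.000488i
d^4_{3,-4}: single k=0 term ⇒ -0.000057;  D = +0.000018+0.000055i
d^4_{4,-4}: single k=0 term ⇒ +0.000004;  D = -0.000003-0.000003i
Y_4^{m'}(θ=0.6945,φ=4.704) and Σ D·Y over m':
  (+0.4376+0.7035i)·(+0.0742+0.0025i)  (-0.4247-0.2900i)·(+0.0063-0.2520i)  (+0.2076+0.0386i)·(-0.4292-0.0072i)  (-0.0638+0.0150i)·(-0.0022+0.2635i)  (+0.0128-0.0097i)·(-0.2657+0.0000i)  (-0.0015+0.0028i)·(+0.0022+0.2635i)  (+0.0000-0.0005i)·(-0.4292+0.0072i)  (+0.0000+0.0001i)·(-0.0063-0.2520i)  (-0.0000-0.0000i)·(+0.0742-0.0025i)
Y_4^-4(R⁻¹ n̂) = -0.141850+0.125987i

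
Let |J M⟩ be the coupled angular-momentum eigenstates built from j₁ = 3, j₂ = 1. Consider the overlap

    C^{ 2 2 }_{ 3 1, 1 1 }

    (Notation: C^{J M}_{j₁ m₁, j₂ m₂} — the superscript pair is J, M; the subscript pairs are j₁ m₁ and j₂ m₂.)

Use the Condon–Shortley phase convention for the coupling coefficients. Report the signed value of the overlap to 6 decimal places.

+√(1/21) = +0.218218

j₁+j₂−J=2  J+j₁−j₂=4  J−j₁+j₂=0  j₁+j₂+J+1=7
(j₁±m₁, j₂±m₂, J±M) = (4,2,2,0,4,0)
P² = 768/7
sum k=2..2:
  [2] +1/48 = 1/48
S = 1/48
C² = P²·S² = 1/21 ; C = +0.218218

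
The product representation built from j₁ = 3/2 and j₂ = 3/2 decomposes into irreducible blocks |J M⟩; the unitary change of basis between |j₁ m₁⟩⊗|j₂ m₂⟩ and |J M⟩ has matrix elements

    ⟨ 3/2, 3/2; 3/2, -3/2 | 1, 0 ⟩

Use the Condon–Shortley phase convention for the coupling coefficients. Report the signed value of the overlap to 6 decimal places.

triangle: 2!·1!·1!/5! = 2/120
(j±m)!: 3!·0!·0!·3!·1!·1! = 36
prefactor² = (2J+1)·Δ·N² = 9/5
  k=0: +1/(0!·2!·0!·0!·1!·1!) = 1/2
Σ = 1/2  ⇒  CG² = 9/5·(1/2)² = 9/20
CG = +√(9/20) = +0.670820

+√(9/20) = +0.670820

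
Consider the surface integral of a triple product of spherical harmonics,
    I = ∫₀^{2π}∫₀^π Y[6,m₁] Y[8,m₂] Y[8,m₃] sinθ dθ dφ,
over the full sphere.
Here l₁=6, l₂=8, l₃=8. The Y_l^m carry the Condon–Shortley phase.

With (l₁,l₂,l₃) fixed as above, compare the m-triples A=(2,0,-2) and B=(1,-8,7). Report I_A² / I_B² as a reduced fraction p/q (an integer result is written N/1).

Same 6,8,8: normalisation and zero-m 3j drop out of the ratio.
A: Δ: 6! 6! 10! / 23! → 1/13742520792; sum: t=0:+1/2786918400 t=1:−1/130636800 t=2:+1/39813120 t=3:−1/62208000 t=4:+1/597196800 = 143/41803776000; 3j²(6 8 8; 2 0 -2) = Δ·Π!·Σ² = 26/7429  (sign +1)
B: Δ: 6! 6! 10! / 23! → 1/13742520792; sum: t=0:+1/313528320000 = 1/313528320000; 3j²(6 8 8; 1 -8 7) = Δ·Π!·Σ² = 91/7429  (sign -1)
I_A²/I_B² = (26/7429)/(91/7429) = 2/7

2/7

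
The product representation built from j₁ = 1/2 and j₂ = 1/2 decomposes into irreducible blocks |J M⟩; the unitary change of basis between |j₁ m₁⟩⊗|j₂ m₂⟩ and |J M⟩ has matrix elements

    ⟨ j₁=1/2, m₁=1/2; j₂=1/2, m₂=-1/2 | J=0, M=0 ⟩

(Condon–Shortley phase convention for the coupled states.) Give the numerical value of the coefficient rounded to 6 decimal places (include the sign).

j₁+j₂−J=1  J+j₁−j₂=0  J−j₁+j₂=0  j₁+j₂+J+1=2
(j₁±m₁, j₂±m₂, J±M) = (1,0,0,1,0,0)
P² = 1/2
sum k=0..0:
  [0] +1/1 = 1
S = 1
C² = P²·S² = 1/2 ; C = +0.707107

+0.707107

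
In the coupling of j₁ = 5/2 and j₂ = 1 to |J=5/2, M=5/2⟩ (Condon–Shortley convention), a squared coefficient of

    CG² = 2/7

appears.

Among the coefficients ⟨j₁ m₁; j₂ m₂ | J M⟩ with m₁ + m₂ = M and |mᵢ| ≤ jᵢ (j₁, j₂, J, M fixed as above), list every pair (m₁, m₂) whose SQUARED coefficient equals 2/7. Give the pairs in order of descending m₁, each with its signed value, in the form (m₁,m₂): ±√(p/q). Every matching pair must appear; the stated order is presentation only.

Admissible pairs with m₁+m₂ = M = 5/2: (3/2,1), (5/2,0)
  (m₁,m₂)=(5/2,0): CG² = 5/7, CG = +√(5/7)
  (m₁,m₂)=(3/2,1): CG² = 2/7, CG = −√(2/7)   ← matches the target
Pairs with CG² = 2/7: (3/2,1): −√(2/7)

(3/2,1): −√(2/7)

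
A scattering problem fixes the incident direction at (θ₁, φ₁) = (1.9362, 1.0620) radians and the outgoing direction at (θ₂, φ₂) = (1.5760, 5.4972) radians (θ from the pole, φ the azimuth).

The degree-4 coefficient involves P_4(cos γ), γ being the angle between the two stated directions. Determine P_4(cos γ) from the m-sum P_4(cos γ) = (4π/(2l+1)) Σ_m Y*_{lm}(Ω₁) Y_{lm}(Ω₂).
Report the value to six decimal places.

Addition theorem: P_4(cos γ) = (4π/9) Σ_m Y*_{lm}(Ω₁) Y_{lm}(Ω₂), m = −4…4:
  [-4]  conj(Y_{4,-4})(Ω₁) = -0.150818-0.301078i ; Y_{4,-4}(Ω₂) = -0.442508-0.001039i ; Δ = +0.066425+0.133386i
  [-3]  conj(Y_{4,-3})(Ω₁) = +0.364032+0.016176i ; Y_{4,-3}(Ω₂) = +0.004613-0.004597i ; Δ = +0.001754-0.001599i
  [-2]  conj(Y_{4,-2})(Ω₁) = +0.016287-0.026374i ; Y_{4,-2}(Ω₂) = +0.000393-0.334451i ; Δ = -0.008814-0.005457i
  [-1]  conj(Y_{4,-1})(Ω₁) = +0.161991+0.290421i ; Y_{4,-1}(Ω₂) = +0.005219+0.005225i ; Δ = -0.000672+0.002362i
  [+0]  conj(Y_{4,0})(Ω₁) = -0.027490-0.000000i ; Y_{4,0}(Ω₂) = +0.317271+0.000000i ; Δ = -0.008722-0.000000i
  [+1]  conj(Y_{4,1})(Ω₁) = -0.161991+0.290421i ; Y_{4,1}(Ω₂) = -0.005219+0.005225i ; Δ = -0.000672-0.002362i
  [+2]  conj(Y_{4,2})(Ω₁) = +0.016287+0.026374i ; Y_{4,2}(Ω₂) = +0.000393+0.334451i ; Δ = -0.008814+0.005457i
  [+3]  conj(Y_{4,3})(Ω₁) = -0.364032+0.016176i ; Y_{4,3}(Ω₂) = -0.004613-0.004597i ; Δ = +0.001754+0.001599i
  [+4]  conj(Y_{4,4})(Ω₁) = -0.150818+0.301078i ; Y_{4,4}(Ω₂) = -0.442508+0.001039i ; Δ = +0.066425-0.133386i
Σ over m = +0.108663+0.000000i; ×(4π/9) → +0.151722+0.000000i. Real part: 0.151722

0.151722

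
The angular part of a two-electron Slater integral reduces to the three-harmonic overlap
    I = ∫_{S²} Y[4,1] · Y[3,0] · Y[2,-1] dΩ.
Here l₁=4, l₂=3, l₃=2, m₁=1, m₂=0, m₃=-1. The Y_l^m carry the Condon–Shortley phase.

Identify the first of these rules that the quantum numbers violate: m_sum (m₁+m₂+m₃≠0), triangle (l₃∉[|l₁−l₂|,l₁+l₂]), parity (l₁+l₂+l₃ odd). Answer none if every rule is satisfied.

Σmᵢ = 0  ✓
l₃∈[|l₁−l₂|,l₁+l₂]=[1,7], have l₃=2  ✓
Σlᵢ = 9 ⇒ odd  ✗

parity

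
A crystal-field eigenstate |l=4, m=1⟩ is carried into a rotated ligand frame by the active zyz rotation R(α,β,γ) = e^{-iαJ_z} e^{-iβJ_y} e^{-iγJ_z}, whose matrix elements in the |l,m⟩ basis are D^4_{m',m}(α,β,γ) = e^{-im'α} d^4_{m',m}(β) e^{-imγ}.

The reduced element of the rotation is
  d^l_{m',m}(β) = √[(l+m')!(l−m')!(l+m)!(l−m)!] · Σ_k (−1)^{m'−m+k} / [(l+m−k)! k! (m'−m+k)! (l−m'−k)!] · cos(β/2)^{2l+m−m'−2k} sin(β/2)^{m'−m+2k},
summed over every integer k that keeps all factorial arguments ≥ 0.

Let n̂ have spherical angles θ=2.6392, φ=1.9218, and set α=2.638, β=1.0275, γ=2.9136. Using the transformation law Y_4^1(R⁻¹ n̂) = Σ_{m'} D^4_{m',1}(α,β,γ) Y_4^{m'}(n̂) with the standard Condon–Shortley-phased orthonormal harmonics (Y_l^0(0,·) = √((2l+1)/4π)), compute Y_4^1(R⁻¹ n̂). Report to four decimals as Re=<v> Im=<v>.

Need the full column D^4_{m',1} for m'=−4..4 at α=2.6380, β=1.0275, γ=2.9136.
cos(β/2)=0.870908, sin(β/2)=0.491447
d^4_{-4,1}: single k=5 term ⇒ +0.141707;  D = +0.030313+0.138427i
d^4_{-3,1}: k∈[4..5] ⇒ +0.443928 -0.084815 = +0.359113;  D = +0.102005-0.344322i
d^4_{-2,1}: k∈[3..5] ⇒ +0.841017 -0.401702 +0.025582 = +0.464897;  D = -0.330765+0.326686i
d^4_{-1,1}: k∈[2..5] ⇒ +1.053866 -1.006735 +0.160285 -0.003403 = +0.204014;  D = +0.196315-0.055517i
d^4_{0,1}: k∈[1..4] ⇒ +0.835211 -1.595717 +0.508118 -0.026966 = -0.279355;  D = +0.272126+0.063140i
d^4_{1,1}: k∈[0..3] ⇒ +0.330961 -1.580799 +1.006735 -0.106857 = -0.349960;  D = -0.260411-0.233791i
d^4_{2,1}: k∈[0..2] ⇒ -0.792351 +1.261525 -0.267802 = +0.201373;  D = -0.066323-0.190138i
d^4_{3,1}: k∈[0..1] ⇒ +0.836480 -0.443928 = +0.392552;  D = -0.065629+0.387027i
d^4_{4,1}: single k=0 term ⇒ -0.445024;  D = -0.276900+0.348386i
Y_4^{m'}(θ=2.6392,φ=1.9218) and Σ D·Y over m':
  (+0.0303+0.1384i)·(+0.0039-0.0235i)  (+0.1020-0.3443i)·(-0.1064-0.0606i)  (-0.3308+0.3267i)·(-0.2592+0.2192i)  (+0.1963-0.0555i)·(+0.1632+0.4456i)  (+0.2721+0.0631i)·(+0.0642+0.0000i)  (-0.2604-0.2338i)·(-0.1632+0.4456i)  (-0.0663-0.1901i)·(-0.2592-0.2192i)  (-0.0656+0.3870i)·(+0.1064-0.0606i)  (-0.2769+0.3484i)·(+0.0039+0.0235i)
Y_4^1(R⁻¹ n̂) = +0.189405-0.018445i

Re=0.1894 Im=-0.0184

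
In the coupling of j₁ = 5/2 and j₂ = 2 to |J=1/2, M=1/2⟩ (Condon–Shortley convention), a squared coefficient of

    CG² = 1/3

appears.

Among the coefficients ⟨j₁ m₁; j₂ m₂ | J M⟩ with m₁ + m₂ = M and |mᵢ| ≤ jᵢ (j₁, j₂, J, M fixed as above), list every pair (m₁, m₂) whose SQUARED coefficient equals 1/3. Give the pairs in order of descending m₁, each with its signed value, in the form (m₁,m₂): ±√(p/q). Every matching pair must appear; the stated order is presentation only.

Admissible pairs with m₁+m₂ = M = 1/2: (-3/2,2), (-1/2,1), (1/2,0), (3/2,-1), (5/2,-2)
  (m₁,m₂)=(5/2,-2): CG² = 1/3, CG = +√(1/3)   ← matches the target
  (m₁,m₂)=(3/2,-1): CG² = 4/15, CG = −√(4/15)
  (m₁,m₂)=(1/2,0): CG² = 1/5, CG = +√(1/5)
  (m₁,m₂)=(-1/2,1): CG² = 2/15, CG = −√(2/15)
  (m₁,m₂)=(-3/2,2): CG² = 1/15, CG = +√(1/15)
Pairs with CG² = 1/3: (5/2,-2): +√(1/3)

(5/2,-2): +√(1/3)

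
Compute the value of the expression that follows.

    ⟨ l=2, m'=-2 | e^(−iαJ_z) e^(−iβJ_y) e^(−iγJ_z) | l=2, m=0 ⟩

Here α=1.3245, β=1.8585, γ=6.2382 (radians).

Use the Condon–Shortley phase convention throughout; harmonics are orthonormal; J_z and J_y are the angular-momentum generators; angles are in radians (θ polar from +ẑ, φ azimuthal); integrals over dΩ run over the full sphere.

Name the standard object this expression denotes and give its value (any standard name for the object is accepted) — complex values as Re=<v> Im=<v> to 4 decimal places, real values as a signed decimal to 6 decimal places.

This is a Wigner D-matrix element — the rotation-matrix element ⟨l m'| R(α,β,γ) |l m⟩ in the angular-momentum basis.
D^2_{-2,0}(1.3245,1.8585,6.2382) = e^{-i·-2·1.3245}·d^2_{-2,0}(1.8585)·e^{-i·0·6.2382}. Compute d first:
c=cos(1.858500/2)=0.598435, s=sin(1.858500/2)=0.801171; N=√[1·24·2·2]=9.797959
k: max(0,(0)−(-2))=2 … min(2+(0),2−(-2))=2
  k=2: (−1)^0·9.7980/(4)·0.5984^2·0.8012^2 = +0.563067
d^2_{-2,0}(1.8585) = +0.563067
Attach z-rotation phases: D = e^{-i(-2)(1.3245)}·(+0.563067)·e^{-i(0)(6.2382)} = -0.496124+0.266281i

Wigner D-matrix element, Re=-0.4961 Im=0.2663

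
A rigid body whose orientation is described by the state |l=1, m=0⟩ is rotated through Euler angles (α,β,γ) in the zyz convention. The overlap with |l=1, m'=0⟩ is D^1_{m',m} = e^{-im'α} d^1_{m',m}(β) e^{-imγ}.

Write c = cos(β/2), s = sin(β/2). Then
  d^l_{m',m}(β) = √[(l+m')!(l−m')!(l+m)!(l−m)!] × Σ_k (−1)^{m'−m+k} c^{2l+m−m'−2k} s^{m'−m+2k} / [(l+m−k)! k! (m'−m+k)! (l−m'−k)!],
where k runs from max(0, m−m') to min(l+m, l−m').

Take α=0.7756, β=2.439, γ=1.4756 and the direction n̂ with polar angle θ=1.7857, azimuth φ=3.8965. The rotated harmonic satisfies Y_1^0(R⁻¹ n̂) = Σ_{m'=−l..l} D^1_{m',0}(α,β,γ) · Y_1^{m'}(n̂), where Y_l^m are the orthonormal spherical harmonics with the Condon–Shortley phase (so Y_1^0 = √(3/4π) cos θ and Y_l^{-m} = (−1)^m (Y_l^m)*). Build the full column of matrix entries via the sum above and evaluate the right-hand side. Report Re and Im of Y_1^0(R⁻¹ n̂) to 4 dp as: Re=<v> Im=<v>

Need the full column D^1_{m',0} for m'=−1..1 at α=0.7756, β=2.4390, γ=1.4756.
cos(β/2)=0.344115, sin(β/2)=0.938927
d^1_{-1,0}: single k=1 term ⇒ +0.456931;  D = +0.326249+0.319918i
d^1_{0,0}: k∈[0..1] ⇒ +0.118415 -0.881585 = -0.763169;  D = -0.763169+0.000000i
d^1_{1,0}: single k=0 term ⇒ -0.456931;  D = -0.326249+0.319918i
Y_1^{m'}(θ=1.7857,φ=3.8965) and Σ D·Y over m':
  (+0.3262+0.3199i)·(-0.2458+0.2313i)  (-0.7632+0.0000i)·(-0.1042+0.0000i)  (-0.3262+0.3199i)·(+0.2458+0.2313i)
Y_1^0(R⁻¹ n̂) = -0.228886+0.000000i

Re=-0.2289 Im=0.0000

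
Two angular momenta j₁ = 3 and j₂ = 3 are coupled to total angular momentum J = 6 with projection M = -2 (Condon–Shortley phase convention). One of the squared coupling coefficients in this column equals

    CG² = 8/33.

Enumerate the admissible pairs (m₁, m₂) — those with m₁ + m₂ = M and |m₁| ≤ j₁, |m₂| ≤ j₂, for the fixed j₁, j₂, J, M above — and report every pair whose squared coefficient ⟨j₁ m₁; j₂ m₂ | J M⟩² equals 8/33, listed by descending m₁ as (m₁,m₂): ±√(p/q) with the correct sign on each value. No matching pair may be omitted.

(0,-2): +√(8/33); (-2,0): +√(8/33)

Admissible pairs with m₁+m₂ = M = -2: (-3,1), (-2,0), (-1,-1), (0,-2), (1,-3)
  (m₁,m₂)=(1,-3): CG² = 1/33, CG = +√(1/33)
  (m₁,m₂)=(0,-2): CG² = 8/33, CG = +√(8/33)   ← matches the target
  (m₁,m₂)=(-1,-1): CG² = 5/11, CG = +√(5/11)
  (m₁,m₂)=(-2,0): CG² = 8/33, CG = +√(8/33)   ← matches the target
  (m₁,m₂)=(-3,1): CG² = 1/33, CG = +√(1/33)
Pairs with CG² = 8/33: (0,-2): +√(8/33); (-2,0): +√(8/33)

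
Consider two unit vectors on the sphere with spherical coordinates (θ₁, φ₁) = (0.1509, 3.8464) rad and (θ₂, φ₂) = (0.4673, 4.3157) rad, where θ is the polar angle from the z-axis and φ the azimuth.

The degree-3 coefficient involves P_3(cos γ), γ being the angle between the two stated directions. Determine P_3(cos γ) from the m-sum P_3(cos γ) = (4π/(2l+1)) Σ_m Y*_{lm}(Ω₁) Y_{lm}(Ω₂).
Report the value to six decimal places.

Expand P_3 via completeness: Σ_{m} conj(Y_{3,m}) at Ω₁ times Y_{3,m} at Ω₂ —
  term(m=-3) = +0.000009-0.000053i   from Y*(Ω₁)=+0.000733-0.001213i, Y(Ω₂)=+0.035410-0.014173i
  term(m=-2) = +0.002498-0.003411i   from Y*(Ω₁)=+0.003664+0.022537i, Y(Ω₂)=-0.129877-0.131966i
  term(m=-1) = +0.073202-0.037120i   from Y*(Ω₁)=-0.143848-0.122349i, Y(Ω₂)=-0.167924+0.400873i
  term(m=+0) = +0.228548+0.000000i   from Y*(Ω₁)=+0.696184-0.000000i, Y(Ω₂)=+0.328287+0.000000i
  term(m=+1) = +0.073202+0.037120i   from Y*(Ω₁)=+0.143848-0.122349i, Y(Ω₂)=+0.167924+0.400873i
  term(m=+2) = +0.002498+0.003411i   from Y*(Ω₁)=+0.003664-0.022537i, Y(Ω₂)=-0.129877+0.131966i
  term(m=+3) = +0.000009+0.000053i   from Y*(Ω₁)=-0.000733-0.001213i, Y(Ω₂)=-0.035410-0.014173i
Total Σ_m = +0.379966+0.000000i. Multiply by 1.795196: +0.682113+0.000000i. P_3(cos γ) = 0.682113

0.682113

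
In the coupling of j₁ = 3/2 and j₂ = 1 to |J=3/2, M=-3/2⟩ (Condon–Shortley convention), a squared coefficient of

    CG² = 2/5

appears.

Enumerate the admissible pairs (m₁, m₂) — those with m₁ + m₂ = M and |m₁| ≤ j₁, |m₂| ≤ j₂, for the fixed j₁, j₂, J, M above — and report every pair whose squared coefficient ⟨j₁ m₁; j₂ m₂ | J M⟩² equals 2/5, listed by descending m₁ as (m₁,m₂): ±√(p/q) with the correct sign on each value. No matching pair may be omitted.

(-1/2,-1): +√(2/5)

Admissible pairs with m₁+m₂ = M = -3/2: (-3/2,0), (-1/2,-1)
  (m₁,m₂)=(-1/2,-1): CG² = 2/5, CG = +√(2/5)   ← matches the target
  (m₁,m₂)=(-3/2,0): CG² = 3/5, CG = −√(3/5)
Pairs with CG² = 2/5: (-1/2,-1): +√(2/5)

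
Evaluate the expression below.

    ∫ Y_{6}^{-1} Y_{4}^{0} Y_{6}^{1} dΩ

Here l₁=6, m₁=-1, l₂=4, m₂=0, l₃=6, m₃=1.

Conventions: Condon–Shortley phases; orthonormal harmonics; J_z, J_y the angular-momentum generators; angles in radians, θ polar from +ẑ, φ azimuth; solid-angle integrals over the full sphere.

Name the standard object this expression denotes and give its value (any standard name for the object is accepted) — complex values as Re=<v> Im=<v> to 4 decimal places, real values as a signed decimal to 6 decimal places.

Gaunt coefficient, -0.096546

This is a Gaunt coefficient — the integral of a triple product of spherical harmonics over the sphere.
Rules hold: Σm=0, L=16 even, 2≤6≤10.
N = 13·9·13 = 1521
Δ = 4!·8!·4!/17! = 1/15315300
Racah Σ t=0..4: t=0:+1/829440 t=1:−1/25920 t=2:+1/9216 t=3:−1/25920 t=4:+1/829440 = 7/207360
⇒ 3j(6 4 6; 0 0 0)² = 28/2431, sgn +1
Racah Σ t=0..4: t=0:+1/2903040 t=1:−1/51840 t=2:+1/11520 t=3:−1/20736 t=4:+1/414720 = 1/45360
⇒ 3j(6 4 6; -1 0 1)² = 1024/153153, sgn -1
4πI² = N·(3j₀)²·(3jₘ)² = 4096/34969
I = -1·√(0.117132/4π) = -0.09654581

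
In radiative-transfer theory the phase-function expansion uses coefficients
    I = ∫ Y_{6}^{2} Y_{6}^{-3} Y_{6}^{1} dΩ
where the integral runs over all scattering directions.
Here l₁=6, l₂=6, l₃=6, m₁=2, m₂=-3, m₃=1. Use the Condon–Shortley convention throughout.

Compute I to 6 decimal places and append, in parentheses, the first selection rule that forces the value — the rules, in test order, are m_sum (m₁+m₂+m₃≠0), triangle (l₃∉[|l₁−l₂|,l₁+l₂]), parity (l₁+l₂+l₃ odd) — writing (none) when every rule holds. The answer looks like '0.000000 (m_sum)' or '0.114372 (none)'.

Checks pass: Σm=0; 18 even; l₃=6∈[0,12].
(2·6+1)(2·6+1)(2·6+1) = 2197
Δ: 6! 6! 6! / 19! → 1/325909584
sum: t=0:+1/373248000 t=1:−1/1728000 t=2:+1/110592 t=3:−1/46656 t=4:+1/110592 t=5:−1/1728000 t=6:+1/373248000 = -7/1555200
3j²(6 6 6; 0 0 0) = Δ·Π!·Σ² = 400/46189  (sign -1)
sum: t=0:+1/1244160 t=1:−1/207360 t=2:+1/276480 t=3:−1/3110400 = -1/1382400
3j²(6 6 6; 2 -3 1) = Δ·Π!·Σ² = 189/92378  (sign +1)
combine: 4πI² = 2197·400/46189·189/92378 = 491400/12623809
take √, sign -1: I = -0.05565670
No selection rule forces the value: the integral is nonzero (none).

-0.055657 (none)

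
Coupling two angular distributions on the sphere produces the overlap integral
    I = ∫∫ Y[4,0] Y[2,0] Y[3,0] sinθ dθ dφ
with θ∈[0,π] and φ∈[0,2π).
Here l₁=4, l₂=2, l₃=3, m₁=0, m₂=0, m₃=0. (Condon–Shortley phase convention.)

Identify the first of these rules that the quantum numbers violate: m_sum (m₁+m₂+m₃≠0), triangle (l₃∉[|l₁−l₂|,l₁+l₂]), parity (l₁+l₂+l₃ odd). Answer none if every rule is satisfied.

azimuthal sum: 0 + 0 + 0 = 0  ✓
2 ≤ 3 ≤ 6 (triangle on l)  ✓
L = 4 + 2 + 3 = 9 (odd)  ✗

parity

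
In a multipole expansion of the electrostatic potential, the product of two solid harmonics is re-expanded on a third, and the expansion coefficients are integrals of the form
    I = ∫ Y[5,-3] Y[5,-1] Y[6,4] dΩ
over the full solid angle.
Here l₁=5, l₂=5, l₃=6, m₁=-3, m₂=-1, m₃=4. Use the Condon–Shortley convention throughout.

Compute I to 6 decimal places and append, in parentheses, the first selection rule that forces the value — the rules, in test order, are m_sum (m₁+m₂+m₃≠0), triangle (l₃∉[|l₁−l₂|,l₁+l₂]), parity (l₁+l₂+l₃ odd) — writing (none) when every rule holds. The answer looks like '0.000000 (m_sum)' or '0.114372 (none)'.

m-sum 0 ✓  L=16 even ✓  0≤6≤10 ✓
Π(2lᵢ+1) = 11×11×13 = 1573
triangle coeff Δ(5,5,6) = 1/28588560
Σ_t [0,4]: t=0:+1/345600 t=1:−1/13824 t=2:+1/5184 t=3:−1/13824 t=4:+1/345600 = 7/129600
(3j)²=80/7293 [(5 5 6; 0 0 0)], sign=+1
Σ_t [2,4]: t=2:+1/138240 t=3:−1/86400 t=4:+1/829440 = -13/4147200
(3j)²=13/3740 [(5 5 6; -3 -1 4)], sign=-1
⇒ 4πI² = 52/867
I = (-1)√(52/867/(4π)) = -0.06908555
No selection rule forces the value: the integral is nonzero (none).

-0.069086 (none)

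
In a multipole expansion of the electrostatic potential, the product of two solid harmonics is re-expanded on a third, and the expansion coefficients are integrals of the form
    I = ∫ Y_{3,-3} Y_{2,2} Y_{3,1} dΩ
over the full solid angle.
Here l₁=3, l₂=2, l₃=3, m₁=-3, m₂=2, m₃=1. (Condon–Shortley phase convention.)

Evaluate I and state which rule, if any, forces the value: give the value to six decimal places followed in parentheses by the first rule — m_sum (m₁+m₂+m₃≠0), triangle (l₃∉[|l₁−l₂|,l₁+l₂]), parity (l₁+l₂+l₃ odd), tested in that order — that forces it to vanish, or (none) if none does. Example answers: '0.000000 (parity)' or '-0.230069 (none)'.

m-sum 0 ✓  L=8 even ✓  1≤3≤5 ✓
Π(2lᵢ+1) = 7×5×7 = 245
triangle coeff Δ(3,2,3) = 1/3780
Σ_t [0,2]: t=0:+1/24 t=1:−1/4 t=2:+1/24 = -1/6
(3j)²=4/105 [(3 2 3; 0 0 0)], sign=+1
Σ_t [2,2]: t=2:+1/96 = 1/96
(3j)²=1/42 [(3 2 3; -3 2 1)], sign=+1
⇒ 4πI² = 2/9
I = (+1)√(2/9/(4π)) = 0.13298076
No selection rule forces the value: the integral is nonzero (none).

0.132981 (none)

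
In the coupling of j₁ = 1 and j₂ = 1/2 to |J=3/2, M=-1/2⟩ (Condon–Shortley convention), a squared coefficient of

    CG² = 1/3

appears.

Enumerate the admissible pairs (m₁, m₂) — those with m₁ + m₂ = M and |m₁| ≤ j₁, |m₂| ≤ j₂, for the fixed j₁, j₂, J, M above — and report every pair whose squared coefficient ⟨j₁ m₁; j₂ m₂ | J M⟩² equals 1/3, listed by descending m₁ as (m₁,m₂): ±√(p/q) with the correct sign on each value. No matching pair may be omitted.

Admissible pairs with m₁+m₂ = M = -1/2: (-1,1/2), (0,-1/2)
  (m₁,m₂)=(0,-1/2): CG² = 2/3, CG = +√(2/3)
  (m₁,m₂)=(-1,1/2): CG² = 1/3, CG = +√(1/3)   ← matches the target
Pairs with CG² = 1/3: (-1,1/2): +√(1/3)

(-1,1/2): +√(1/3)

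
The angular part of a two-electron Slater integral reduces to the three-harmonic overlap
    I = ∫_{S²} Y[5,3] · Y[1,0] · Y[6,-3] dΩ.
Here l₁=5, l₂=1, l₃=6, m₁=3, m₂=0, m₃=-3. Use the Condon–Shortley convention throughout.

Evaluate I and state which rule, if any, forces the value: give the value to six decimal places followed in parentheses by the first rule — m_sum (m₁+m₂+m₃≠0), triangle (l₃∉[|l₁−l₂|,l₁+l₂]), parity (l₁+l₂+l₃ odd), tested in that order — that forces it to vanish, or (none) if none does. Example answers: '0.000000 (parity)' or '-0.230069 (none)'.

-0.212310 (none)

Rules hold: Σm=0, L=12 even, 4≤6≤6.
N = 11·3·13 = 429
Δ = 0!·10!·2!/13! = 1/858
Racah Σ t=0..0: t=0:+1/14400 = 1/14400
⇒ 3j(5 1 6; 0 0 0)² = 6/143, sgn +1
Racah Σ t=0..0: t=0:+1/80640 = 1/80640
⇒ 3j(5 1 6; 3 0 -3)² = 9/286, sgn -1
4πI² = N·(3j₀)²·(3jₘ)² = 81/143
I = -1·√(0.566434/4π) = -0.21230956
No selection rule forces the value: the integral is nonzero (none).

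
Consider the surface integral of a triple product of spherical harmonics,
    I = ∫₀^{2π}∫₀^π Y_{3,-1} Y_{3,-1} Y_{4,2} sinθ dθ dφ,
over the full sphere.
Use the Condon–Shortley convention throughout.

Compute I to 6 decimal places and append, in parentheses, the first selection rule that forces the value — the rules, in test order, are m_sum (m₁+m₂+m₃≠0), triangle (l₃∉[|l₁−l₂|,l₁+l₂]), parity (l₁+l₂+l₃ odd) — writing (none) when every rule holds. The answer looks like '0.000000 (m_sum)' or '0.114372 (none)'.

0.162193 (none)

Rules hold: Σm=0, L=10 even, 0≤4≤6.
N = 7·7·9 = 441
Δ = 2!·4!·4!/11! = 1/34650
Racah Σ t=0..2: t=0:+1/72 t=1:−1/16 t=2:+1/72 = -5/144
⇒ 3j(3 3 4; 0 0 0)² = 2/77, sgn -1
Racah Σ t=0..2: t=0:+1/192 t=1:−1/36 t=2:+1/192 = -5/288
⇒ 3j(3 3 4; -1 -1 2)² = 20/693, sgn -1
4πI² = N·(3j₀)²·(3jₘ)² = 40/121
I = +1·√(0.330579/4π) = 0.16219310
No selection rule forces the value: the integral is nonzero (none).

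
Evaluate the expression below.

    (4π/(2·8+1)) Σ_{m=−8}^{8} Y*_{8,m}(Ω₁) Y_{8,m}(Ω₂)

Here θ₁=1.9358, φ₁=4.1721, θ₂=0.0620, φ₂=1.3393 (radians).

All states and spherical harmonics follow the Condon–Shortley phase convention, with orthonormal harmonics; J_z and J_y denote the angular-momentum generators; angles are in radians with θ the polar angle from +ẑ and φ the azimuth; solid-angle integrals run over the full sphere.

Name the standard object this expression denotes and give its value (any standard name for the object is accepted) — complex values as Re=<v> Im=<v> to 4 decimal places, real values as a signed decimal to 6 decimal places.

Legendre polynomial (addition theorem), -0.255446

This sum is the spherical-harmonic addition theorem: it equals the Legendre polynomial P_l(cos γ) of the angle γ between the two directions.
Summing Y*_{l m}(θ₁,φ₁)·Y_{l m}(θ₂,φ₂) over m ∈ [−8, 8]; prefactor 4π/(2·8+1) = 0.739198:
  [-8]  conj(Y_{8,-8})(Ω₁) = (-0.113627, 0.276366) ; Y_{8,-8}(Ω₂) = (-0.000000, 0.000000) ; Δ = (-0.000000, -0.000000)
  [-7]  conj(Y_{8,-7})(Ω₁) = (0.272919, 0.366229) ; Y_{8,-7}(Ω₂) = (-0.000000, -0.000000) ; Δ = (-0.000000, -0.000000)
  [-6]  conj(Y_{8,-6})(Ω₁) = (0.226745, -0.022783) ; Y_{8,-6}(Ω₂) = (-0.000000, -0.000000) ; Δ = (-0.000000, -0.000000)
  [-5]  conj(Y_{8,-5})(Ω₁) = (-0.095768, 0.203347) ; Y_{8,-5}(Ω₂) = (0.000008, -0.000004) ; Δ = (-0.000000, 0.000002)
  [-4]  conj(Y_{8,-4})(Ω₁) = (0.180310, 0.269089) ; Y_{8,-4}(Ω₂) = (0.000119, 0.000158) ; Δ = (-0.000021, 0.000060)
  [-3]  conj(Y_{8,-3})(Ω₁) = (-0.081312, 0.004075) ; Y_{8,-3}(Ω₂) = (-0.002097, 0.002518) ; Δ = (0.000160, -0.000213)
  [-2]  conj(Y_{8,-2})(Ω₁) = (-0.156225, 0.292738) ; Y_{8,-2}(Ω₂) = (-0.034710, -0.017326) ; Δ = (0.010495, -0.007454)
  [-1]  conj(Y_{8,-1})(Ω₁) = (-0.009482, -0.015808) ; Y_{8,-1}(Ω₂) = (0.067816, -0.287695) ; Δ = (-0.005191, 0.001656)
  [+0]  conj(Y_{8,0})(Ω₁) = (-0.328836, -0.000000) ; Y_{8,0}(Ω₂) = (1.083998, 0.000000) ; Δ = (-0.356457, -0.000000)
  [+1]  conj(Y_{8,1})(Ω₁) = (0.009482, -0.015808) ; Y_{8,1}(Ω₂) = (-0.067816, -0.287695) ; Δ = (-0.005191, -0.001656)
  [+2]  conj(Y_{8,2})(Ω₁) = (-0.156225, -0.292738) ; Y_{8,2}(Ω₂) = (-0.034710, 0.017326) ; Δ = (0.010495, 0.007454)
  [+3]  conj(Y_{8,3})(Ω₁) = (0.081312, 0.004075) ; Y_{8,3}(Ω₂) = (0.002097, 0.002518) ; Δ = (0.000160, 0.000213)
  [+4]  conj(Y_{8,4})(Ω₁) = (0.180310, -0.269089) ; Y_{8,4}(Ω₂) = (0.000119, -0.000158) ; Δ = (-0.000021, -0.000060)
  [+5]  conj(Y_{8,5})(Ω₁) = (0.095768, 0.203347) ; Y_{8,5}(Ω₂) = (-0.000008, -0.000004) ; Δ = (-0.000000, -0.000002)
  [+6]  conj(Y_{8,6})(Ω₁) = (0.226745, 0.022783) ; Y_{8,6}(Ω₂) = (-0.000000, 0.000000) ; Δ = (-0.000000, 0.000000)
  [+7]  conj(Y_{8,7})(Ω₁) = (-0.272919, 0.366229) ; Y_{8,7}(Ω₂) = (0.000000, -0.000000) ; Δ = (-0.000000, 0.000000)
  [+8]  conj(Y_{8,8})(Ω₁) = (-0.113627, -0.276366) ; Y_{8,8}(Ω₂) = (-0.000000, -0.000000) ; Δ = (-0.000000, 0.000000)
Σ over m = (-0.345572, -0.000000); ×(4π/17) → (-0.255446, -0.000000). Real part: -0.255446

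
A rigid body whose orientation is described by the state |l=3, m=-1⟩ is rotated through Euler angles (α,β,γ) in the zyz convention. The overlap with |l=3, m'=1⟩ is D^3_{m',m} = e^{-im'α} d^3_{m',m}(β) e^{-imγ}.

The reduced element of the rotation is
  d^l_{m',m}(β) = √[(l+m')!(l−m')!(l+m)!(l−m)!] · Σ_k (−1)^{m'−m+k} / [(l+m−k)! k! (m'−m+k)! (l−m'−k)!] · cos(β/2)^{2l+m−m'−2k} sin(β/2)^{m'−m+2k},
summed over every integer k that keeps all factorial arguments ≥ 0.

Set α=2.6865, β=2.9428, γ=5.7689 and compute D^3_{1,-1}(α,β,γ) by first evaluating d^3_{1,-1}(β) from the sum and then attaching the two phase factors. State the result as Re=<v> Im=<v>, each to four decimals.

Re=-0.8925 Im=0.0529

Split into d^3_{1,-1}(β=2.9428) × two z-phases.
Half-angle: c=0.099233, s=0.995064. N=√(24·2·2·24)=48.000000
k∈{0,1,2} keeps every argument non-negative
  k=0: (−1)^2·48.0000/(8)·0.0992^4·0.9951^2 = +0.000576
  k=1: (−1)^3·48.0000/(6)·0.0992^2·0.9951^4 = -0.077233
  k=2: (−1)^4·48.0000/(48)·0.0992^0·0.9951^6 = +0.970749
d^3_{1,-1}(2.9428) = +0.000576 -0.077233 +0.970749 = +0.894091
D = (-0.898220-0.439546i)·(+0.894091)·(+0.870645-0.491913i) = -0.892525+0.052893i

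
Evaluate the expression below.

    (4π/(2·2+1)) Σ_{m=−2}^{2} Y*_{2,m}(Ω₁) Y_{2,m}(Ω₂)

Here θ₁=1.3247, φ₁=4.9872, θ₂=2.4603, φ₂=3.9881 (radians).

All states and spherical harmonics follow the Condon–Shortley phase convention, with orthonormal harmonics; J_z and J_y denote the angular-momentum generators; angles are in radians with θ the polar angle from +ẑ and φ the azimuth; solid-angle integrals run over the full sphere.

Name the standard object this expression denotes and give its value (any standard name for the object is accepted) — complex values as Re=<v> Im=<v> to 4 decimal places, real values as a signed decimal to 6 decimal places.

Legendre polynomial (addition theorem), -0.470070

This sum is the spherical-harmonic addition theorem: it equals the Legendre polynomial P_l(cos γ) of the angle γ between the two directions.
Term-by-term m-sum for l=2 (normalisation 4π/5 = 2.513274):
  m=-2: Y*=-0.309835-0.189801i  Y=-0.018679-0.152071i  product -0.023076+0.050662i
  m=-1: Y*=+0.049534-0.175688i  Y=+0.250419-0.283060i  product -0.037326-0.058017i
  m=+0: Y*=-0.259236-0.000000i  Y=+0.255488+0.000000i  product -0.066231-0.000000i
  m=+1: Y*=-0.049534-0.175688i  Y=-0.250419-0.283060i  product -0.037326+0.058017i
  m=+2: Y*=-0.309835+0.189801i  Y=-0.018679+0.152071i  product -0.023076-0.050662i
Σ over m = -0.187035+0.000000i; ×(4π/5) → -0.470070+0.000000i. Real part: -0.470070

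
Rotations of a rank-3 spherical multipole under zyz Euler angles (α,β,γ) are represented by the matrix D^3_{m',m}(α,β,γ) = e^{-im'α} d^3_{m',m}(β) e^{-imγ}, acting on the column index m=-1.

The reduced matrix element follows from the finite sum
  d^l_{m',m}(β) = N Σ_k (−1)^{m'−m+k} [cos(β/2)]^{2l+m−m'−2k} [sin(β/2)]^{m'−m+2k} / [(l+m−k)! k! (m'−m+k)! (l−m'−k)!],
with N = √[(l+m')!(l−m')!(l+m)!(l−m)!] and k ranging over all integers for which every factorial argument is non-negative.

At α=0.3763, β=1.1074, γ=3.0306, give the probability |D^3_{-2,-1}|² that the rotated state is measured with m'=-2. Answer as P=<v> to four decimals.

P=0.0304

Split into d^3_{-2,-1}(β=1.1074) × two z-phases.
With c≡cos(β/2)=0.850585 and s≡sin(β/2)=0.525838, N=[1·120·2·24]^{1/2}=75.894664
k: max(0,(-1)−(-2))=1 … min(3+(-1),3−(-2))=2
  k=1: (−1)^0·75.8947/(24)·0.8506^5·0.5258^1 = +0.740355
  k=2: (−1)^1·75.8947/(12)·0.8506^3·0.5258^3 = -0.565899
d^3_{-2,-1}(1.1074) = +0.740355 -0.565899 = +0.174456
|D^3_{-2,-1}|² = |d^3_{-2,-1}(β)|² = (+0.174456)² = 0.030435 (the z-rotation phases have unit modulus)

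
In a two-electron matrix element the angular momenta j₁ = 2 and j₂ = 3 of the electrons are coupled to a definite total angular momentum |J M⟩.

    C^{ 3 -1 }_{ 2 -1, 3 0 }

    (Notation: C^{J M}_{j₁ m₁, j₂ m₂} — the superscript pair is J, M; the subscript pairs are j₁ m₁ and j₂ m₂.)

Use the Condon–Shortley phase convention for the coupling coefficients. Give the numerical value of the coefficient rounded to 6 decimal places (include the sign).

j₁+j₂−J=2  J+j₁−j₂=2  J−j₁+j₂=4  j₁+j₂+J+1=9
(j₁±m₁, j₂±m₂, J±M) = (1,3,3,3,2,4)
P² = 96/5
sum k=1..2:
  [1] −1/8 = -1/8
  [2] +1/12 = 1/12
S = -1/24
C² = P²·S² = 1/30 ; C = -0.182574

-0.182574  (= −√(1/30))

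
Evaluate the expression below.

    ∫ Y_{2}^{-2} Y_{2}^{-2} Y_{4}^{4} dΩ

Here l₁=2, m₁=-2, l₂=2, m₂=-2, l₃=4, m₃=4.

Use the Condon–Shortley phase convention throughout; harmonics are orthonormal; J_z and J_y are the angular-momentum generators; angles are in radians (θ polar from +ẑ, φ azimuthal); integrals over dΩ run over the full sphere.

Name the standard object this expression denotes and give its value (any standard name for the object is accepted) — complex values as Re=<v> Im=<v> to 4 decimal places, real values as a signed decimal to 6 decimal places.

Gaunt coefficient, +0.337168

This is a Gaunt coefficient — the integral of a triple product of spherical harmonics over the sphere.
Checks pass: Σm=0; 8 even; l₃=4∈[0,4].
(2·2+1)(2·2+1)(2·4+1) = 225
Δ: 0! 4! 4! / 9! → 1/630
sum: t=0:+1/16 = 1/16
3j²(2 2 4; 0 0 0) = Δ·Π!·Σ² = 2/35  (sign +1)
sum: t=0:+1/576 = 1/576
3j²(2 2 4; -2 -2 4) = Δ·Π!·Σ² = 1/9  (sign +1)
combine: 4πI² = 225·2/35·1/9 = 10/7
take √, sign +1: I = 0.33716777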